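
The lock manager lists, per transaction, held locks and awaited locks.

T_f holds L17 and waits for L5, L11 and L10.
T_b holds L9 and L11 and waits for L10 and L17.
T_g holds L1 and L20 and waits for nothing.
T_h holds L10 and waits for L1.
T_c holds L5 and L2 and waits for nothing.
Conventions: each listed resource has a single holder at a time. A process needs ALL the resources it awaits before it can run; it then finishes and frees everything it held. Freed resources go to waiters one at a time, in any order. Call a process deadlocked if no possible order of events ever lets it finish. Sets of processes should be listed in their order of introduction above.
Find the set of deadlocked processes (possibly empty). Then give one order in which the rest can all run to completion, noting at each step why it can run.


The deadlocked set is T_f and T_b.
Key observation: the waits loop around T_f -> T_b -> T_f with no way out; no other process is dragged down with it.
One completion order for the rest: T_c, T_g, T_h.
Step-by-step check:
  run T_c (it waits on nothing); releases L5 and L2
  run T_g (it waits on nothing); releases L1 and L20
  run T_h (all its waits — L1 — are resolved); releases L10


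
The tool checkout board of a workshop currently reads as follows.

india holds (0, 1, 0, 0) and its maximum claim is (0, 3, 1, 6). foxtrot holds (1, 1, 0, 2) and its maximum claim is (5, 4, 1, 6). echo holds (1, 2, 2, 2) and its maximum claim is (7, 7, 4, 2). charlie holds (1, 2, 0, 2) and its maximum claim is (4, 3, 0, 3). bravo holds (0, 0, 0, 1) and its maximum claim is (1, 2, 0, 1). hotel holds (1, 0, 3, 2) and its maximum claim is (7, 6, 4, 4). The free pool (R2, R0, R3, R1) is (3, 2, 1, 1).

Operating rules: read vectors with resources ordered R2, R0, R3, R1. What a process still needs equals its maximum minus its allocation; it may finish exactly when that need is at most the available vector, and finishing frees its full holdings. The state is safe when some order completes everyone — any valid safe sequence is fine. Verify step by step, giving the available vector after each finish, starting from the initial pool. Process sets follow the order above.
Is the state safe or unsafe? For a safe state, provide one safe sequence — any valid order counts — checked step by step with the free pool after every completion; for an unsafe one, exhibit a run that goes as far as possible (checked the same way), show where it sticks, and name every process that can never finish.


UNSAFE — no complete ordering exists.
Key observation: the pool after charlie, bravo, foxtrot, india is (5, 6, 1, 6); every surviving request exceeds it in R2, so progress ends there.
A maximal execution: charlie, bravo, foxtrot, india — then nothing else fits. Verifying each step:
  pool = (3, 2, 1, 1)
  charlie: need (3, 1, 0, 1) fits (3, 2, 1, 1); releases (1, 2, 0, 2), pool now (4, 4, 1, 3)
  bravo: need (1, 2, 0, 0) fits (4, 4, 1, 3); releases (0, 0, 0, 1), pool now (4, 4, 1, 4)
  foxtrot: need (4, 3, 1, 4) fits (4, 4, 1, 4); releases (1, 1, 0, 2), pool now (5, 5, 1, 6)
  india: need (0, 2, 1, 6) fits (5, 5, 1, 6); releases (0, 1, 0, 0), pool now (5, 6, 1, 6)
  echo still needs (6, 5, 2, 0) but only (5, 6, 1, 6) is free — short on R2 and R3
  hotel still needs (6, 6, 1, 2) but only (5, 6, 1, 6) is free — short on R2
Never able to finish: echo and hotel.


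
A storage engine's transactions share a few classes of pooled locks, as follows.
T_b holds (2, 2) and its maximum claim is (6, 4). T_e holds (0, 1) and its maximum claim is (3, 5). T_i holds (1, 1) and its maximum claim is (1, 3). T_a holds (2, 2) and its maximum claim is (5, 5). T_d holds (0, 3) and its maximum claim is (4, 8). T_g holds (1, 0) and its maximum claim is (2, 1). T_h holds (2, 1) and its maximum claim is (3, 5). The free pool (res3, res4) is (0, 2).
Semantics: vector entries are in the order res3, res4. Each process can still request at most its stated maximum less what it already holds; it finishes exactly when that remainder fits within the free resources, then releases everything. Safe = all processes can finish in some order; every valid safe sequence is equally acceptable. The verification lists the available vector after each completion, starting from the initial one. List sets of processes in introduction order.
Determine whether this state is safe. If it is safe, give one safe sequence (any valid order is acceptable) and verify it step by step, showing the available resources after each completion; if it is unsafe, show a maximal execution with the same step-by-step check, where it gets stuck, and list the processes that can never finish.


The state is UNSAFE.
Key observation: after T_i, T_g the pool peaks at (2, 3), and each blocked process is short somewhere: T_b on res3; T_e on res3, res4; T_a on res3; T_d on res3, res4; T_h on res4.
A maximal execution: T_i, T_g — then nothing else fits. Walking it through:
  pool = (0, 2)
  run T_i (needs (0, 2), free (0, 2)); after release of (1, 1) the pool is (1, 3)
  run T_g (needs (1, 1), free (1, 3)); after release of (1, 0) the pool is (2, 3)
  T_b cannot run: need (4, 2) vs free (2, 3) (insufficient res3)
  T_e cannot run: need (3, 4) vs free (2, 3) (insufficient res3 and res4)
  T_a cannot run: need (3, 3) vs free (2, 3) (insufficient res3)
  T_d cannot run: need (4, 5) vs free (2, 3) (insufficient res3 and res4)
  T_h cannot run: need (1, 4) vs free (2, 3) (insufficient res4)
Permanently blocked: T_b, T_e, T_a, T_d and T_h.


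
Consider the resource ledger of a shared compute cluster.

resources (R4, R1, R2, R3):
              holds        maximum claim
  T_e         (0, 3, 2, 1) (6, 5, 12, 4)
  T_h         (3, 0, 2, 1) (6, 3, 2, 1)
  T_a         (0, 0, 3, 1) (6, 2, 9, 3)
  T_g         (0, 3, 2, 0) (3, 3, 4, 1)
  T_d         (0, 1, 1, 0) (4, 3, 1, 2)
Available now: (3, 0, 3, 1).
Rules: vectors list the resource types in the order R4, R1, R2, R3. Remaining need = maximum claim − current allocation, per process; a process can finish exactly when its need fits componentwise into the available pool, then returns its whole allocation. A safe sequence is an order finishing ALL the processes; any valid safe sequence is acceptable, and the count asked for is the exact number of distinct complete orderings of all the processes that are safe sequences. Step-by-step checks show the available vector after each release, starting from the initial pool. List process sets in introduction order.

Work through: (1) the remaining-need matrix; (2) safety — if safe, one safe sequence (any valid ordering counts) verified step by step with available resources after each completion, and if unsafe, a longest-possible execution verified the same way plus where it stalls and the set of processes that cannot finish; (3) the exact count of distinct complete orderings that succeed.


(1) Outstanding need per process (order R4, R1, R2, R3):
  T_e: (6, 2, 10, 3)
  T_h: (3, 3, 0, 0)
  T_a: (6, 2, 6, 2)
  T_g: (3, 0, 2, 1)
  T_d: (4, 2, 0, 2)
(2) SAFE — a valid safe sequence is T_g, T_h, T_a, T_e, T_d.
Key observation: the order's first zero-slack moment is T_g ((3, 0, 2, 1) needed, (3, 0, 3, 1) free — a requested resource with nothing to spare).
Check, step by step:
  pool = (3, 0, 3, 1)
  T_g needs (3, 0, 2, 1) <= (3, 0, 3, 1) -> finishes; pool += (0, 3, 2, 0) = (3, 3, 5, 1)
  T_h needs (3, 3, 0, 0) <= (3, 3, 5, 1) -> finishes; pool += (3, 0, 2, 1) = (6, 3, 7, 2)
  T_a needs (6, 2, 6, 2) <= (6, 3, 7, 2) -> finishes; pool += (0, 0, 3, 1) = (6, 3, 10, 3)
  T_e needs (6, 2, 10, 3) <= (6, 3, 10, 3) -> finishes; pool += (0, 3, 2, 1) = (6, 6, 12, 4)
  T_d needs (4, 2, 0, 2) <= (6, 6, 12, 4) -> finishes; pool += (0, 1, 1, 0) = (6, 7, 13, 4)
(3) The exact count: 3 of the possible complete orderings are safe sequences.


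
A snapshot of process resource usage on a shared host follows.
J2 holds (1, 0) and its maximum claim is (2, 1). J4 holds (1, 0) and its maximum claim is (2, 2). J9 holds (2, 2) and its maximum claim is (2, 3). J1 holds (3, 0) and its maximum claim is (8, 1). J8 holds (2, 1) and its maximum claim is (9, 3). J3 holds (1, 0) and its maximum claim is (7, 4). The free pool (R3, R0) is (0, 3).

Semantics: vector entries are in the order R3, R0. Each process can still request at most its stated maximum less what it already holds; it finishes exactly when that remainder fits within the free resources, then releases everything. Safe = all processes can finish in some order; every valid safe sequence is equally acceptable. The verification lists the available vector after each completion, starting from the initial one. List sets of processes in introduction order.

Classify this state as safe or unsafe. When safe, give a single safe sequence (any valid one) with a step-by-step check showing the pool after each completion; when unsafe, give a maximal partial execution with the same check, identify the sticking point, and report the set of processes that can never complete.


The state is UNSAFE.
Key observation: J9, J2, J4 can finish, but then (4, 5) is all there is, and the blocked group's R3 demands exceed it.
A maximal execution: J9, J2, J4 — then nothing else fits. Check, step by step:
  pool = (0, 3)
  J9: need (0, 1) fits (0, 3); releases (2, 2), pool now (2, 5)
  J2: need (1, 1) fits (2, 5); releases (1, 0), pool now (3, 5)
  J4: need (1, 2) fits (3, 5); releases (1, 0), pool now (4, 5)
  J1 cannot run: need (5, 1) vs free (4, 5) (insufficient R3)
  J8 cannot run: need (7, 2) vs free (4, 5) (insufficient R3)
  J3 cannot run: need (6, 4) vs free (4, 5) (insufficient R3)
Processes that can never finish: J1, J8 and J3.


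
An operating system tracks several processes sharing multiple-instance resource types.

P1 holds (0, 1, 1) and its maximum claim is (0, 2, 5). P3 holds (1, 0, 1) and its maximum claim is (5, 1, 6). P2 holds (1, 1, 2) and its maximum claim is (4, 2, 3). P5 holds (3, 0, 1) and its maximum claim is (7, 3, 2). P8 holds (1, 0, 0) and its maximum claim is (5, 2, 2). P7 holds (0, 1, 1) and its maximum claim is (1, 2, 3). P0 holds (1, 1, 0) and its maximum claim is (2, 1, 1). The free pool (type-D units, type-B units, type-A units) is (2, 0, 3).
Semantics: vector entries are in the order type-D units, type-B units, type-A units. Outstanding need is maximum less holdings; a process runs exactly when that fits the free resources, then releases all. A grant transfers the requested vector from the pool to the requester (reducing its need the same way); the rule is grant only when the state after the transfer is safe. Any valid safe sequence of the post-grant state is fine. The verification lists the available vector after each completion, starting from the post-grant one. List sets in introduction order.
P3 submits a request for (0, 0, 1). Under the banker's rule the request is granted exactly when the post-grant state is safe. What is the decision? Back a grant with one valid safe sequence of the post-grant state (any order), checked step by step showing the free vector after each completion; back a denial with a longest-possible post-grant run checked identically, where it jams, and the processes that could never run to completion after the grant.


GRANT — the state after the grant stays safe, e.g. via P0, P7, P2, P3, P5, P8, P1.
Key observation: with (2, 0, 2) left after the transfer, P0 can run at once — the state stays safe.
Verifying the post-grant state step by step:
  pool = (2, 0, 2)
  run P0 (needs (1, 0, 1), free (2, 0, 2)); after release of (1, 1, 0) the pool is (3, 1, 2)
  run P7 (needs (1, 1, 2), free (3, 1, 2)); after release of (0, 1, 1) the pool is (3, 2, 3)
  run P2 (needs (3, 1, 1), free (3, 2, 3)); after release of (1, 1, 2) the pool is (4, 3, 5)
  run P3 (needs (4, 1, 4), free (4, 3, 5)); after release of (1, 0, 2) the pool is (5, 3, 7)
  run P5 (needs (4, 3, 1), free (5, 3, 7)); after release of (3, 0, 1) the pool is (8, 3, 8)
  run P8 (needs (4, 2, 2), free (8, 3, 8)); after release of (1, 0, 0) the pool is (9, 3, 8)
  run P1 (needs (0, 1, 4), free (9, 3, 8)); after release of (0, 1, 1) the pool is (9, 4, 9)


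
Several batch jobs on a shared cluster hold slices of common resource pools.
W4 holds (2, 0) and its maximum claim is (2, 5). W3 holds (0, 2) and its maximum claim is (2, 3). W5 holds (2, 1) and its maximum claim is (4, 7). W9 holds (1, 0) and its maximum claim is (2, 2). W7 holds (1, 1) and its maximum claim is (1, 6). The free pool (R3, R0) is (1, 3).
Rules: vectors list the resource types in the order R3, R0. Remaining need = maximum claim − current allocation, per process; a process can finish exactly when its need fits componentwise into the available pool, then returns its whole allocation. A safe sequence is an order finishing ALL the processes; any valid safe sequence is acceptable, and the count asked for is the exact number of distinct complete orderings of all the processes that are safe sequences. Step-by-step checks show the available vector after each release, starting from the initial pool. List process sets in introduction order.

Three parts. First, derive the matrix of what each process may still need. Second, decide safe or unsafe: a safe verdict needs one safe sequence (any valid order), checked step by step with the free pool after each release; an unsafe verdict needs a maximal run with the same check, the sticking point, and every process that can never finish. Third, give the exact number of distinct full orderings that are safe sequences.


(1) Need matrix, components ordered R3, R0:
  W4: (0, 5)
  W3: (2, 1)
  W5: (2, 6)
  W9: (1, 2)
  W7: (0, 5)
(2) SAFE — a valid safe sequence is W9, W3, W7, W4, W5.
Key observation: at W9 the run first touches a limit — (1, 2) against (1, 3), exact on a resource it actually requests.
Verifying each step:
  pool = (1, 3)
  run W9 (needs (1, 2), free (1, 3)); after release of (1, 0) the pool is (2, 3)
  run W3 (needs (2, 1), free (2, 3)); after release of (0, 2) the pool is (2, 5)
  run W7 (needs (0, 5), free (2, 5)); after release of (1, 1) the pool is (3, 6)
  run W4 (needs (0, 5), free (3, 6)); after release of (2, 0) the pool is (5, 6)
  run W5 (needs (2, 6), free (5, 6)); after release of (2, 1) the pool is (7, 7)
(3) The exact count: 3 of the possible complete orderings are safe sequences.


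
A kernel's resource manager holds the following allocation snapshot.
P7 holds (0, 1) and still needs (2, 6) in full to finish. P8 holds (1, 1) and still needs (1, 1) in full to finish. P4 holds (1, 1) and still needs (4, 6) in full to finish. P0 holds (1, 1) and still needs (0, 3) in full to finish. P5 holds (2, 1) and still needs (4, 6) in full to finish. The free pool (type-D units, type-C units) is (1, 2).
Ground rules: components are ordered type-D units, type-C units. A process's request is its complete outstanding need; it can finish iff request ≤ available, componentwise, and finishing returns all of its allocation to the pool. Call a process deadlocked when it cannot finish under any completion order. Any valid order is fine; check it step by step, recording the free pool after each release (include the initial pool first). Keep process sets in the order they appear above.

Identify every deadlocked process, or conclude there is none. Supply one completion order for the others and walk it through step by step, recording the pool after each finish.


Deadlocked: P7, P4 and P5.
Key observation: after P8, P0 complete, (3, 4) is the best the pool ever gets, yet each leftover process wants more type-C units.
The rest can finish in the order P8, P0. Check, step by step:
  pool = (1, 2)
  run P8 (needs (1, 1), free (1, 2)); after release of (1, 1) the pool is (2, 3)
  run P0 (needs (0, 3), free (2, 3)); after release of (1, 1) the pool is (3, 4)
The stuck group stays short no matter what:
  P7 cannot run: need (2, 6) vs free (3, 4) (insufficient type-C units)
  P4 cannot run: need (4, 6) vs free (3, 4) (insufficient type-D units and type-C units)
  P5 cannot run: need (4, 6) vs free (3, 4) (insufficient type-D units and type-C units)


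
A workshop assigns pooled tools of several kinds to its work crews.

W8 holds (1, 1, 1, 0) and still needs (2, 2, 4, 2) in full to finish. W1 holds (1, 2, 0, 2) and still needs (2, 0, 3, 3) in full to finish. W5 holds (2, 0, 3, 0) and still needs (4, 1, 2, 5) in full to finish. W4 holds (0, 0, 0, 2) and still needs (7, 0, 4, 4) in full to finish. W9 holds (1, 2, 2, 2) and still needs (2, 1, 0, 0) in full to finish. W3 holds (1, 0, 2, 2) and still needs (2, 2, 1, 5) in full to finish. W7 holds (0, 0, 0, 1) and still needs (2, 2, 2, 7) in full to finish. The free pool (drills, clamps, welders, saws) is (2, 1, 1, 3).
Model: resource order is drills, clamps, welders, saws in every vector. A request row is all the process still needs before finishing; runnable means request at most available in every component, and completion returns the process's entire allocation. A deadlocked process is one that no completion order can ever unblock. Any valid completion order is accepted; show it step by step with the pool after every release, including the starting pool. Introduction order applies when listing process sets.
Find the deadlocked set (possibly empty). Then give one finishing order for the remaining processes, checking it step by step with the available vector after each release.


No process is deadlocked.
Key observation: there is always a runnable process — W9 first — so the state unwinds completely.
A valid finishing order for the others: W9, W1, W3, W8, W5, W7, W4. Step-by-step check:
  pool = (2, 1, 1, 3)
  W9: need (2, 1, 0, 0) fits (2, 1, 1, 3); releases (1, 2, 2, 2), pool now (3, 3, 3, 5)
  W1: need (2, 0, 3, 3) fits (3, 3, 3, 5); releases (1, 2, 0, 2), pool now (4, 5, 3, 7)
  W3: need (2, 2, 1, 5) fits (4, 5, 3, 7); releases (1, 0, 2, 2), pool now (5, 5, 5, 9)
  W8: need (2, 2, 4, 2) fits (5, 5, 5, 9); releases (1, 1, 1, 0), pool now (6, 6, 6, 9)
  W5: need (4, 1, 2, 5) fits (6, 6, 6, 9); releases (2, 0, 3, 0), pool now (8, 6, 9, 9)
  W7: need (2, 2, 2, 7) fits (8, 6, 9, 9); releases (0, 0, 0, 1), pool now (8, 6, 9, 10)
  W4: need (7, 0, 4, 4) fits (8, 6, 9, 10); releases (0, 0, 0, 2), pool now (8, 6, 9, 12)


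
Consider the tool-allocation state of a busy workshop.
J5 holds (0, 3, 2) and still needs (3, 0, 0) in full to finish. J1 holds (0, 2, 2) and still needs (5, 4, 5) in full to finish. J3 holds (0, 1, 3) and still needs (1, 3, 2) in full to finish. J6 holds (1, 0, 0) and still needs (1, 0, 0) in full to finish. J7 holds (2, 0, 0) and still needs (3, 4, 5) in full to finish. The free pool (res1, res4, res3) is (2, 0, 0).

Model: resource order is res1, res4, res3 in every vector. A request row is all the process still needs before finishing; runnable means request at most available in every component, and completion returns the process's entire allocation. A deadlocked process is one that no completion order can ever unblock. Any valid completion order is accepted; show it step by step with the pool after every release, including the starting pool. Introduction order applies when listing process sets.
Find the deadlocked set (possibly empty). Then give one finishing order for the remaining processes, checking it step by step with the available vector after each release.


Nothing here is deadlocked.
Key observation: the pool covers J6 at once, and every later process fits after earlier releases.
A valid finishing order for the others: J6, J5, J3, J7, J1. Step-by-step check:
  pool = (2, 0, 0)
  J6: need (1, 0, 0) fits (2, 0, 0); releases (1, 0, 0), pool now (3, 0, 0)
  J5: need (3, 0, 0) fits (3, 0, 0); releases (0, 3, 2), pool now (3, 3, 2)
  J3: need (1, 3, 2) fits (3, 3, 2); releases (0, 1, 3), pool now (3, 4, 5)
  J7: need (3, 4, 5) fits (3, 4, 5); releases (2, 0, 0), pool now (5, 4, 5)
  J1: need (5, 4, 5) fits (5, 4, 5); releases (0, 2, 2), pool now (5, 6, 7)


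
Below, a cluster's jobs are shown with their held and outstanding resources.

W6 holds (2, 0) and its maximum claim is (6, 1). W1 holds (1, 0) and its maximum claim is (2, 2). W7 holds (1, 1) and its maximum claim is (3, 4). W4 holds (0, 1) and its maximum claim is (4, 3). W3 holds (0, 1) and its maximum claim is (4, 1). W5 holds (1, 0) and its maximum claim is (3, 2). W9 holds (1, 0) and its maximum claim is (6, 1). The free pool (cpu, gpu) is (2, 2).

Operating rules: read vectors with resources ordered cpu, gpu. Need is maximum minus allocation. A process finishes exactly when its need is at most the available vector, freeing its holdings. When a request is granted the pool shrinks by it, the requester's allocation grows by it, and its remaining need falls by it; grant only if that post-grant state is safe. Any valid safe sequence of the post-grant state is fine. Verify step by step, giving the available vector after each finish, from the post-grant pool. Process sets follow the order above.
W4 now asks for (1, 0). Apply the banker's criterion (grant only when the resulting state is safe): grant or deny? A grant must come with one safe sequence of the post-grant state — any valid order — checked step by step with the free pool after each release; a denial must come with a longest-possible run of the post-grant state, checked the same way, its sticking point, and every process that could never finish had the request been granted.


GRANT — the state after the grant stays safe, e.g. via W1, W5, W4, W7, W9, W6, W3.
Key observation: even at the reduced pool (1, 2), W1 fits immediately, so safety survives the grant.
Check on the post-grant state, step by step:
  pool = (1, 2)
  W1: need (1, 2) fits (1, 2); releases (1, 0), pool now (2, 2)
  W5: need (2, 2) fits (2, 2); releases (1, 0), pool now (3, 2)
  W4: need (3, 2) fits (3, 2); releases (1, 1), pool now (4, 3)
  W7: need (2, 3) fits (4, 3); releases (1, 1), pool now (5, 4)
  W9: need (5, 1) fits (5, 4); releases (1, 0), pool now (6, 4)
  W6: need (4, 1) fits (6, 4); releases (2, 0), pool now (8, 4)
  W3: need (4, 0) fits (8, 4); releases (0, 1), pool now (8, 5)


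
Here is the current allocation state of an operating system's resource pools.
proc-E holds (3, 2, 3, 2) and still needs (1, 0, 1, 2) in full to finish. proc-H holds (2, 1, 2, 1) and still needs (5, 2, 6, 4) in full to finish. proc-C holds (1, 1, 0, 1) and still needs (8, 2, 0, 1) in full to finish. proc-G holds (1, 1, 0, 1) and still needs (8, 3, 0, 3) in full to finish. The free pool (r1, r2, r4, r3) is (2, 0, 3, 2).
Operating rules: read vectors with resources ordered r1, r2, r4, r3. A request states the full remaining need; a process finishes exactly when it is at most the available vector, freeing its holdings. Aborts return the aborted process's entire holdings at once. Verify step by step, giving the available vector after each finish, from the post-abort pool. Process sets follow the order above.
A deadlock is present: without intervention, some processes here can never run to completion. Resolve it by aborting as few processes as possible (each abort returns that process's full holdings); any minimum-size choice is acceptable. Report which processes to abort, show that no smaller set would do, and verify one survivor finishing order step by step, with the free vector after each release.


Minimum abort set: proc-G.
Key observation: before aborting proc-G, proc-C was permanently blocked — no order could ever run it; afterwards it completes at step 3.
Minimality: the empty abort set fails — the state is deadlocked as it stands.
The survivors complete as proc-E, proc-H, proc-C. Verifying each step (starting from the post-abort pool):
  pool = (3, 1, 3, 3)
  run proc-E (needs (1, 0, 1, 2), free (3, 1, 3, 3)); after release of (3, 2, 3, 2) the pool is (6, 3, 6, 5)
  run proc-H (needs (5, 2, 6, 4), free (6, 3, 6, 5)); after release of (2, 1, 2, 1) the pool is (8, 4, 8, 6)
  run proc-C (needs (8, 2, 0, 1), free (8, 4, 8, 6)); after release of (1, 1, 0, 1) the pool is (9, 5, 8, 7)


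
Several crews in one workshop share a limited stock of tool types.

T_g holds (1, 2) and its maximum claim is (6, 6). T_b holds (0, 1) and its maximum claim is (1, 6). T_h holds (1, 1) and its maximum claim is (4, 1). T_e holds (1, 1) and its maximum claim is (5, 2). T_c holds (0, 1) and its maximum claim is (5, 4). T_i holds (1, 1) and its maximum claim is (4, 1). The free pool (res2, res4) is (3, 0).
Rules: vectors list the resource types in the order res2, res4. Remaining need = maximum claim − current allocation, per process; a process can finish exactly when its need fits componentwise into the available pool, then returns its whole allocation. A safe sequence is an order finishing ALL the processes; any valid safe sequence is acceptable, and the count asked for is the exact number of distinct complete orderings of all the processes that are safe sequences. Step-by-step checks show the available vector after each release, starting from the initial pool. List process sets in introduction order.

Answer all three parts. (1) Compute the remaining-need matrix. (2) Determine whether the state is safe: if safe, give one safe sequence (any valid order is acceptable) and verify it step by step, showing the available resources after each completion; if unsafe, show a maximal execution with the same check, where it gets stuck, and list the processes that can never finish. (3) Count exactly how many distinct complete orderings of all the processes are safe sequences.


(1) Need matrix, components ordered res2, res4:
  T_g: (5, 4)
  T_b: (1, 5)
  T_h: (3, 0)
  T_e: (4, 1)
  T_c: (5, 3)
  T_i: (3, 0)
(2) SAFE — a valid safe sequence is T_i, T_h, T_e, T_c, T_g, T_b.
Key observation: T_i marks the first exact bind of the order: its need (3, 0) fits the free (3, 0) with zero slack on a requested resource.
Verifying each step:
  pool = (3, 0)
  T_i: need (3, 0) fits (3, 0); releases (1, 1), pool now (4, 1)
  T_h: need (3, 0) fits (4, 1); releases (1, 1), pool now (5, 2)
  T_e: need (4, 1) fits (5, 2); releases (1, 1), pool now (6, 3)
  T_c: need (5, 3) fits (6, 3); releases (0, 1), pool now (6, 4)
  T_g: need (5, 4) fits (6, 4); releases (1, 2), pool now (7, 6)
  T_b: need (1, 5) fits (7, 6); releases (0, 1), pool now (7, 7)
(3) Precisely 4 of the possible complete orderings are safe sequences.


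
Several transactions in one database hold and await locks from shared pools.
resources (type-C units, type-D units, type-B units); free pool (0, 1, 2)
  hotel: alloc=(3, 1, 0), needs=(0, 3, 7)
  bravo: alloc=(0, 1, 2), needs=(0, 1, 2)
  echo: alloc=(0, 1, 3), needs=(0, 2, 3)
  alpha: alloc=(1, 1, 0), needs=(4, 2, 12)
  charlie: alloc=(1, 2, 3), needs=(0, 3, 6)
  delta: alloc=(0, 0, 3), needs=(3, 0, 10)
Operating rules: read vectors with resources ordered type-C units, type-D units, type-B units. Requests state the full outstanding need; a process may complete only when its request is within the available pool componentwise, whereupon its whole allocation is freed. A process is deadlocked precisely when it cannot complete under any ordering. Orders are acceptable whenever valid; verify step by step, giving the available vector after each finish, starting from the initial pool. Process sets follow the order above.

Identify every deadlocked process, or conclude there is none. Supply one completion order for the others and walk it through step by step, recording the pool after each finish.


No process is deadlocked.
Key observation: starting with bravo, each completion frees enough for the next — no one is permanently blocked.
One completion order for the rest: bravo, echo, hotel, charlie, delta, alpha. Verifying each step:
  pool = (0, 1, 2)
  run bravo (needs (0, 1, 2), free (0, 1, 2)); after release of (0, 1, 2) the pool is (0, 2, 4)
  run echo (needs (0, 2, 3), free (0, 2, 4)); after release of (0, 1, 3) the pool is (0, 3, 7)
  run hotel (needs (0, 3, 7), free (0, 3, 7)); after release of (3, 1, 0) the pool is (3, 4, 7)
  run charlie (needs (0, 3, 6), free (3, 4, 7)); after release of (1, 2, 3) the pool is (4, 6, 10)
  run delta (needs (3, 0, 10), free (4, 6, 10)); after release of (0, 0, 3) the pool is (4, 6, 13)
  run alpha (needs (4, 2, 12), free (4, 6, 13)); after release of (1, 1, 0) the pool is (5, 7, 13)


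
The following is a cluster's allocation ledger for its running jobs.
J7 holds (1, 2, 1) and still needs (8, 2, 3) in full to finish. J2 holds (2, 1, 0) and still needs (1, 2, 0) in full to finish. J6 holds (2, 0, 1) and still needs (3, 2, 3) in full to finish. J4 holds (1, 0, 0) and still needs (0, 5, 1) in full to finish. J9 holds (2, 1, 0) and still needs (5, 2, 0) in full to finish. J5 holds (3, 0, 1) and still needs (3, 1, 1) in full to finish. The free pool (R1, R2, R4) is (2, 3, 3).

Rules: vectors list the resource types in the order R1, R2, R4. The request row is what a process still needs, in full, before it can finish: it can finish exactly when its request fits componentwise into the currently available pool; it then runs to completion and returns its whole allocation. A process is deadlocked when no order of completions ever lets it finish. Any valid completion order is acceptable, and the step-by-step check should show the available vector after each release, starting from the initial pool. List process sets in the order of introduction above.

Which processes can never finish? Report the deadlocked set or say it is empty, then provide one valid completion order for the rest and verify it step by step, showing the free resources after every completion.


The deadlocked set is empty.
Key observation: J2 leads a chain of completions in which each release enables another process.
The rest can finish in the order J2, J6, J5, J9, J7, J4. Walking it through:
  pool = (2, 3, 3)
  J2 needs (1, 2, 0) <= (2, 3, 3) -> finishes; pool += (2, 1, 0) = (4, 4, 3)
  J6 needs (3, 2, 3) <= (4, 4, 3) -> finishes; pool += (2, 0, 1) = (6, 4, 4)
  J5 needs (3, 1, 1) <= (6, 4, 4) -> finishes; pool += (3, 0, 1) = (9, 4, 5)
  J9 needs (5, 2, 0) <= (9, 4, 5) -> finishes; pool += (2, 1, 0) = (11, 5, 5)
  J7 needs (8, 2, 3) <= (11, 5, 5) -> finishes; pool += (1, 2, 1) = (12, 7, 6)
  J4 needs (0, 5, 1) <= (12, 7, 6) -> finishes; pool += (1, 0, 0) = (13, 7, 6)


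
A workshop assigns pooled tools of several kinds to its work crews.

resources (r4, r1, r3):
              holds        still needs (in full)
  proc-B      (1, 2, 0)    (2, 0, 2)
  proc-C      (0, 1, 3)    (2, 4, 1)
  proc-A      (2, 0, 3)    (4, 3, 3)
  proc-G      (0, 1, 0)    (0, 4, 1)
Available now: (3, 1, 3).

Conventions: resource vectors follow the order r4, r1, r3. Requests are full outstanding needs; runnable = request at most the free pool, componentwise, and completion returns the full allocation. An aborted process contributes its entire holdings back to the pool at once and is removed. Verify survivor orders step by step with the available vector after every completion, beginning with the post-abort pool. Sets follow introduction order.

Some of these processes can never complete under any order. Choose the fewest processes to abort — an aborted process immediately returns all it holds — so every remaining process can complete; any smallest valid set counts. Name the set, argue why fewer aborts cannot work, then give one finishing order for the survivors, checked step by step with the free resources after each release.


The answer: abort proc-G.
Key observation: before aborting proc-G, proc-C was permanently blocked — no order could ever run it; afterwards it completes at step 3.
No smaller set exists: with zero aborts the deadlock remains.
Survivors finish in the order: proc-B, proc-A, proc-C. Verifying each step (pool after the aborts first):
  pool = (3, 2, 3)
  proc-B needs (2, 0, 2) <= (3, 2, 3) -> finishes; pool += (1, 2, 0) = (4, 4, 3)
  proc-A needs (4, 3, 3) <= (4, 4, 3) -> finishes; pool += (2, 0, 3) = (6, 4, 6)
  proc-C needs (2, 4, 1) <= (6, 4, 6) -> finishes; pool += (0, 1, 3) = (6, 5, 9)


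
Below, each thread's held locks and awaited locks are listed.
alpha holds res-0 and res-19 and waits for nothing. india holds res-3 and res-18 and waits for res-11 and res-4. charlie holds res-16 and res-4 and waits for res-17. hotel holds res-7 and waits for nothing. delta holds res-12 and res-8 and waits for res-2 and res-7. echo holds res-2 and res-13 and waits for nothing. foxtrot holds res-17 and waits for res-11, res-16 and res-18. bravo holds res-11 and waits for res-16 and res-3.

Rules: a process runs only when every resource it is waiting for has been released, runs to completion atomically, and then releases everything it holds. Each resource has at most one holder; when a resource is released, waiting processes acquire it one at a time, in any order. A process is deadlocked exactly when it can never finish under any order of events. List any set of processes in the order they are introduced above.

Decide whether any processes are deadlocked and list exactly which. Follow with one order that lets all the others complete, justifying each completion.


The deadlocked set is india, charlie, foxtrot and bravo.
Key observation: the cycle india -> charlie -> foxtrot -> india can never break — each member waits on the next; bravo is caught in further circular waits.
The rest can finish in the order echo, alpha, hotel, delta.
Step-by-step check:
  echo: no waits; runs immediately, freeing res-2 and res-13
  alpha: no waits; runs immediately, freeing res-0 and res-19
  hotel: no waits; runs immediately, freeing res-7
  delta waits on res-2 and res-7 — all released -> runs and releases res-12 and res-8


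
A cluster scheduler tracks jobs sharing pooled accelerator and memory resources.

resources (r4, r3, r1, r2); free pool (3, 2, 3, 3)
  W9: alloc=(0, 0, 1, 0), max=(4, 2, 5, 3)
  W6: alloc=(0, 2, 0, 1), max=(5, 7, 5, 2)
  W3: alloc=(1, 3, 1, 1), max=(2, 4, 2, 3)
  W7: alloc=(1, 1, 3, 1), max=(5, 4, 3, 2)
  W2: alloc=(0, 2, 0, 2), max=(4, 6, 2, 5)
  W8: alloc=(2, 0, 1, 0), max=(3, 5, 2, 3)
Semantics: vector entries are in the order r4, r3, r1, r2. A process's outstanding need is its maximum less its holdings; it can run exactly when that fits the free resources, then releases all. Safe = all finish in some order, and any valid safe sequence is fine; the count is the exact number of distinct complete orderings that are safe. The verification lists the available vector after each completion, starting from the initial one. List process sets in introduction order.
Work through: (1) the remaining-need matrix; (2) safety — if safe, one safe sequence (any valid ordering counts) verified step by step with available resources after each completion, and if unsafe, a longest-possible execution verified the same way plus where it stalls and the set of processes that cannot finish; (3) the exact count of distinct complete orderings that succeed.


(1) Need matrix, components ordered r4, r3, r1, r2:
  W9: (4, 2, 4, 3)
  W6: (5, 5, 5, 1)
  W3: (1, 1, 1, 2)
  W7: (4, 3, 0, 1)
  W2: (4, 4, 2, 3)
  W8: (1, 5, 1, 3)
(2) SAFE. One safe sequence: W3, W7, W9, W8, W2, W6.
Key observation: W7 marks the first exact bind of the order: its need (4, 3, 0, 1) fits the free (4, 5, 4, 4) with zero slack on a requested resource.
Step-by-step check:
  pool = (3, 2, 3, 3)
  W3: need (1, 1, 1, 2) fits (3, 2, 3, 3); releases (1, 3, 1, 1), pool now (4, 5, 4, 4)
  W7: need (4, 3, 0, 1) fits (4, 5, 4, 4); releases (1, 1, 3, 1), pool now (5, 6, 7, 5)
  W9: need (4, 2, 4, 3) fits (5, 6, 7, 5); releases (0, 0, 1, 0), pool now (5, 6, 8, 5)
  W8: need (1, 5, 1, 3) fits (5, 6, 8, 5); releases (2, 0, 1, 0), pool now (7, 6, 9, 5)
  W2: need (4, 4, 2, 3) fits (7, 6, 9, 5); releases (0, 2, 0, 2), pool now (7, 8, 9, 7)
  W6: need (5, 5, 5, 1) fits (7, 8, 9, 7); releases (0, 2, 0, 1), pool now (7, 10, 9, 8)
(3) Precisely 80 of the possible complete orderings are safe sequences.


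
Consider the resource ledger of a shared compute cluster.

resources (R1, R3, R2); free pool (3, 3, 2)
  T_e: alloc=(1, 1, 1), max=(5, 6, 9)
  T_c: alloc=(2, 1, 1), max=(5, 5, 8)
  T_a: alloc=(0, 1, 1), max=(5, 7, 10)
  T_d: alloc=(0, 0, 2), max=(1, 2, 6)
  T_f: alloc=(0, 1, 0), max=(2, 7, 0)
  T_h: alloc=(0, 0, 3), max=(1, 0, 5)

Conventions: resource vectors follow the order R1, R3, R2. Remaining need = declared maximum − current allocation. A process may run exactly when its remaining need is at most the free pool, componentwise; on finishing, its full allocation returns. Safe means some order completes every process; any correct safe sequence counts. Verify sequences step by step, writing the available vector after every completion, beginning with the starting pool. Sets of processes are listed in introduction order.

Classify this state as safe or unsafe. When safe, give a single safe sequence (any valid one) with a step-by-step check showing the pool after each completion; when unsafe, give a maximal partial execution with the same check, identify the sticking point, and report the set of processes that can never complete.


The state is UNSAFE.
Key observation: no order helps: past T_h, T_d, the free pool tops out at (3, 3, 7), below what each blocked process needs in R3.
The run T_h, T_d cannot be extended any further. Check, step by step:
  pool = (3, 3, 2)
  run T_h (needs (1, 0, 2), free (3, 3, 2)); after release of (0, 0, 3) the pool is (3, 3, 5)
  run T_d (needs (1, 2, 4), free (3, 3, 5)); after release of (0, 0, 2) the pool is (3, 3, 7)
  T_e cannot run: need (4, 5, 8) vs free (3, 3, 7) (insufficient R1, R3 and R2)
  T_c cannot run: need (3, 4, 7) vs free (3, 3, 7) (insufficient R3)
  T_a cannot run: need (5, 6, 9) vs free (3, 3, 7) (insufficient R1, R3 and R2)
  T_f cannot run: need (2, 6, 0) vs free (3, 3, 7) (insufficient R3)
Permanently blocked: T_e, T_c, T_a and T_f.


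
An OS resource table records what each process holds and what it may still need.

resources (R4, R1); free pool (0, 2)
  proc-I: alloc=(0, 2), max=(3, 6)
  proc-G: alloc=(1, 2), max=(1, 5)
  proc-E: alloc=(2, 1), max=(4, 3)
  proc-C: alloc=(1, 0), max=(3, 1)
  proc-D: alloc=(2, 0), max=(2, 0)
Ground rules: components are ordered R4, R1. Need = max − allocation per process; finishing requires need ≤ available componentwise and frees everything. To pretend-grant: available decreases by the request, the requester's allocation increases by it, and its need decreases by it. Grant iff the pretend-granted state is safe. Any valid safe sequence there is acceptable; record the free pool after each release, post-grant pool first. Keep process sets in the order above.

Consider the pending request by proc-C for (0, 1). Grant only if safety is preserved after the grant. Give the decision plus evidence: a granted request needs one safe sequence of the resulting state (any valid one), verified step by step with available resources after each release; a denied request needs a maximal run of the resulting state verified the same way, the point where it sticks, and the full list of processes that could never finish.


GRANT: granting preserves safety; a valid post-grant sequence is proc-D, proc-C, proc-E, proc-G, proc-I.
Key observation: with (0, 1) left after the transfer, proc-D can run at once — the state stays safe.
Check on the post-grant state, step by step:
  pool = (0, 1)
  proc-D: need (0, 0) fits (0, 1); releases (2, 0), pool now (2, 1)
  proc-C: need (2, 0) fits (2, 1); releases (1, 1), pool now (3, 2)
  proc-E: need (2, 2) fits (3, 2); releases (2, 1), pool now (5, 3)
  proc-G: need (0, 3) fits (5, 3); releases (1, 2), pool now (6, 5)
  proc-I: need (3, 4) fits (6, 5); releases (0, 2), pool now (6, 7)


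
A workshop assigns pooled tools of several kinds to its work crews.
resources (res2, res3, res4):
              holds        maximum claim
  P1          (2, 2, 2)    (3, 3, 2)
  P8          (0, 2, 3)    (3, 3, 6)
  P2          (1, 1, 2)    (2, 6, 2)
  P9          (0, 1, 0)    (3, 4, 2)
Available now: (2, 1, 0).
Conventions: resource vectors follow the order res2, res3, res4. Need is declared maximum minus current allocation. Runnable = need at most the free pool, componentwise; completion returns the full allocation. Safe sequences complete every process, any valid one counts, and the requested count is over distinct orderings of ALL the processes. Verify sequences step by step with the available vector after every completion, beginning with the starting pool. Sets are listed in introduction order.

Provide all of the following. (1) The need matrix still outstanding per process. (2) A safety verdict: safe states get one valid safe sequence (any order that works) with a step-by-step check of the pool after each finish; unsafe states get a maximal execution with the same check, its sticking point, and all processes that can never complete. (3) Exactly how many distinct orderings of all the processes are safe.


(1) Outstanding need per process (order res2, res3, res4):
  P1: (1, 1, 0)
  P8: (3, 1, 3)
  P2: (1, 5, 0)
  P9: (3, 3, 2)
(2) UNSAFE — no complete ordering exists.
Key observation: after P1, P9 the pool peaks at (4, 4, 2), and each blocked process is short somewhere: P8 on res4; P2 on res3.
A maximal execution: P1, P9 — then nothing else fits. Walking it through:
  pool = (2, 1, 0)
  run P1 (needs (1, 1, 0), free (2, 1, 0)); after release of (2, 2, 2) the pool is (4, 3, 2)
  run P9 (needs (3, 3, 2), free (4, 3, 2)); after release of (0, 1, 0) the pool is (4, 4, 2)
  blocked: P8 wants (3, 1, 3), pool (4, 4, 2) — not enough res4
  blocked: P2 wants (1, 5, 0), pool (4, 4, 2) — not enough res3
Permanently blocked: P8 and P2.
(3) Precisely 0 of the possible complete orderings are safe sequences.
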